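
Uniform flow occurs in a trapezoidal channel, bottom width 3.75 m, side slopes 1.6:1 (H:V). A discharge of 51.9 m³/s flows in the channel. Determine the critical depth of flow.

At critical depth, Q² T / (g A³) = 1, i.e. A³/T = Q²/g = 51.9²/9.81 = 274.6.
Trying y = 1.47 m: A³/T = 85.37 — short.
Trying y = 2.23 m: A³/T = 399.2 — over.
Trying y = 2.02 m: A³/T = 274.7 — close enough.

y_c = 2.02 m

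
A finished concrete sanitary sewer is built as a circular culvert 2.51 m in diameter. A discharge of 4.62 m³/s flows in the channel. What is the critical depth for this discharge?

At critical depth, Q² T / (g A³) = 1, i.e. A³/T = Q²/g = 4.62²/9.81 = 2.176.
At y = 0.671 m: A³/T = 0.5406 — short.
At y = 1.13 m: A³/T = 4.04 — over.
At y = 0.962 m: A³/T = 2.178 — close enough.

y_c = 0.962 m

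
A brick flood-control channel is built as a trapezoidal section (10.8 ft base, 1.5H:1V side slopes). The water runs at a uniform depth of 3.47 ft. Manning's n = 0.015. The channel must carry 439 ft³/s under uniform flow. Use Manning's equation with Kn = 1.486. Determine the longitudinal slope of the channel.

With bottom width b = 10.8 ft and side slope z = 1.5: A = (b + zy)y = (10.8 + 1.5×3.47)×3.47 = 55.54 ft²; P = b + 2y√(1+z²) = 10.8 + 2×3.47×1.803 = 23.31 ft.
Hydraulic radius R = A/P = 55.54/23.31 = 2.382 ft.
From Manning's equation, S = [nQ / (1.486 A R^(2/3))]² = [0.015 × 439 / (1.486 × 55.54 × 2.382^(2/3))]² = 0.002.

S = 0.002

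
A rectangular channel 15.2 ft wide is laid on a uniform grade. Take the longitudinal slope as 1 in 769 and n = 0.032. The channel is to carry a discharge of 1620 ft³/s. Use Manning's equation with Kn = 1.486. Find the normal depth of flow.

Manning's equation rearranged: A R^(2/3) = nQ / (1.486·√S) = 0.032 × 1620 / (1.486 × √0.0013) = 967.4.
At y = 16.6 ft: A R^(2/3) = 758.6 — short.
At y = 26 ft: A R^(2/3) = 1288 — over.
At y = 20.3 ft: A R^(2/3) = 964.9 — close enough.

y_n = 20.3 ft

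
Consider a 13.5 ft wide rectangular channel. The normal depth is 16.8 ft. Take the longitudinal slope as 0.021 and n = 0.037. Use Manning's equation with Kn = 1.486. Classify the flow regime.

Flow area A = b·y = 13.5 × 16.8 = 226.8 ft². Wetted perimeter P = b + 2y = 13.5 + 2×16.8 = 47.1 ft.
Hydraulic radius R = A/P = 226.8/47.1 = 4.815 ft.
V = (1.486/n) R^(2/3) √S = (1.486/0.037) × 4.815^(2/3) × √0.021 = 16.6 ft/s. Hydraulic depth D_h = A/T = 226.8/13.5 = 16.8 ft.
Froude number Fr = V/√(g·D_h) = 16.6/√(32.2×16.8) = 0.714, which is less than 1, so the flow is subcritical.

subcritical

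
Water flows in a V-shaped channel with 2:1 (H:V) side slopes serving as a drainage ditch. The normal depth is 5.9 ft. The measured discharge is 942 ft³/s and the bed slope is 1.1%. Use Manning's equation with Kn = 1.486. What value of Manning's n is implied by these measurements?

For a triangular section with side slope z = 2: A = zy² = 2×5.9² = 69.62 ft²; P = 2y√(1+z²) = 2×5.9×2.236 = 26.39 ft.
Hydraulic radius R = A/P = 69.62/26.39 = 2.639 ft.
Rearranging Manning's equation: n = (1.486/Q) A R^(2/3) S^(1/2) = (1.486/942) × 69.62 × 2.639^(2/3) × √0.011 = 0.022.

n = 0.022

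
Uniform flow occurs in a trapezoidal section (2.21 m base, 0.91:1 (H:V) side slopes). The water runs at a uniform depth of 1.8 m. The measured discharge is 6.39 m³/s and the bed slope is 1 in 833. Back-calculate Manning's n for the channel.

n = 0.037

With bottom width b = 2.21 m and side slope z = 0.91: A = (b + zy)y = (2.21 + 0.91×1.8)×1.8 = 6.926 m²; P = b + 2y√(1+z²) = 2.21 + 2×1.8×1.352 = 7.077 m.
Hydraulic radius R = A/P = 6.926/7.077 = 0.9787 m.
Rearranging Manning's equation: n = (1/Q) A R^(2/3) S^(1/2) = (1/6.39) × 6.926 × 0.9787^(2/3) × √0.0012 = 0.037.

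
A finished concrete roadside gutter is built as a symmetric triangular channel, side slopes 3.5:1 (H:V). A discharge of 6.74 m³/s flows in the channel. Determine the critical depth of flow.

y_c = 0.946 m

At critical depth, Q² T / (g A³) = 1, i.e. A³/T = Q²/g = 6.74²/9.81 = 4.631.
Try y = 0.847 m: A³/T = 2.67 — too small.
Try y = 1.13 m: A³/T = 11.28 — too large.
Try y = 0.946 m: A³/T = 4.64 — close enough.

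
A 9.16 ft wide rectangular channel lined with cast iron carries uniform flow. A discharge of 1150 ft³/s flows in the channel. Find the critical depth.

For a rectangular channel, critical depth y_c = (q²/g)^(1/3) where q = Q/b = 1150/9.16 = 125.5 ft²/s.
So y_c = (125.5²/32.2)^(1/3) = 7.88 ft.

y_c = 7.88 ft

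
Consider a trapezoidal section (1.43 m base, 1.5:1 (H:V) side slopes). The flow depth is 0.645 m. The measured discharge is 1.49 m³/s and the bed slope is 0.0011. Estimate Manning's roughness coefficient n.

With bottom width b = 1.43 m and side slope z = 1.5: A = (b + zy)y = (1.43 + 1.5×0.645)×0.645 = 1.546 m²; P = b + 2y√(1+z²) = 1.43 + 2×0.645×1.803 = 3.756 m.
Hydraulic radius R = A/P = 1.546/3.756 = 0.4118 m.
Rearranging Manning's equation: n = (1/Q) A R^(2/3) S^(1/2) = (1/1.49) × 1.546 × 0.4118^(2/3) × √0.0011 = 0.0191.

n = 0.0191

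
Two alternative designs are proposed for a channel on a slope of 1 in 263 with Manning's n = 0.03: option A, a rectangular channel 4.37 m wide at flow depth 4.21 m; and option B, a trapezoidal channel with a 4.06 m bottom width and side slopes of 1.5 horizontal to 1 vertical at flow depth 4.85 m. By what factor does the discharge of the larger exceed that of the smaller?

Channel A: Flow area A = b·y = 4.37 × 4.21 = 18.4 m². Wetted perimeter P = b + 2y = 4.37 + 2×4.21 = 12.79 m. Hydraulic radius R = A/P = 18.4/12.79 = 1.438 m. Q_A = (1/0.03)·18.4·1.438^(2/3)·√0.003802 = 48.19 m³/s.
Channel B: With bottom width b = 4.06 m and side slope z = 1.5: A = (b + zy)y = (4.06 + 1.5×4.85)×4.85 = 54.97 m²; P = b + 2y√(1+z²) = 4.06 + 2×4.85×1.803 = 21.55 m. Hydraulic radius R = A/P = 54.97/21.55 = 2.551 m. Q_B = (1/0.03)·54.97·2.551^(2/3)·√0.003802 = 211 m³/s.
The larger discharge is 211 m³/s and the smaller is 48.19 m³/s; the ratio is 4.38.

4.38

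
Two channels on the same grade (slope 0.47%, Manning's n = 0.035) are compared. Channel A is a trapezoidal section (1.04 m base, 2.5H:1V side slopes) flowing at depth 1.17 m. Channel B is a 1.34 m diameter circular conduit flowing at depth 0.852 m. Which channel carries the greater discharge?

channel A

Channel A: With bottom width b = 1.04 m and side slope z = 2.5: A = (b + zy)y = (1.04 + 2.5×1.17)×1.17 = 4.639 m²; P = b + 2y√(1+z²) = 1.04 + 2×1.17×2.693 = 7.341 m. Hydraulic radius R = A/P = 4.639/7.341 = 0.632 m. Q_A = (1/0.035)·4.639·0.632^(2/3)·√0.0047 = 6.692 m³/s.
Channel B: For a circular section of diameter D = 1.34 m at depth y = 0.852 m, the central angle is θ = 2 arccos(1 − 2y/D) = 3.692 rad. Then A = (D²/8)(θ − sin θ) = 0.946 m² and P = Dθ/2 = 2.473 m. Hydraulic radius R = A/P = 0.946/2.473 = 0.3824 m. Q_B = (1/0.035)·0.946·0.3824^(2/3)·√0.0047 = 0.9763 m³/s.
Q_A = 6.692 m³/s vs Q_B = 0.9763 m³/s, so channel A carries more.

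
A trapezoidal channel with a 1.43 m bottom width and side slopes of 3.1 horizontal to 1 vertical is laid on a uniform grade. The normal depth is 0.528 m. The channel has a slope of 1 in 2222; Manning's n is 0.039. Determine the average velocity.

V = 0.261 m/s

With bottom width b = 1.43 m and side slope z = 3.1: A = (b + zy)y = (1.43 + 3.1×0.528)×0.528 = 1.619 m²; P = b + 2y√(1+z²) = 1.43 + 2×0.528×3.257 = 4.87 m.
Hydraulic radius R = A/P = 1.619/4.87 = 0.3325 m.
From Manning's equation, V = (1/n) R^(2/3) S^(1/2) = (1/0.039) × 0.3325^(2/3) × 0.00045^(1/2) = 0.261 m/s.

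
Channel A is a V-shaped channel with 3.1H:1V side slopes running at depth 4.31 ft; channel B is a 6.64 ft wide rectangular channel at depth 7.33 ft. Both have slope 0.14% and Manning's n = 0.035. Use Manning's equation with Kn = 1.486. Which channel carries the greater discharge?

Channel A: For a triangular section with side slope z = 3.1: A = zy² = 3.1×4.31² = 57.59 ft²; P = 2y√(1+z²) = 2×4.31×3.257 = 28.08 ft. Hydraulic radius R = A/P = 57.59/28.08 = 2.051 ft. Q_A = (1.486/0.035)·57.59·2.051^(2/3)·√0.0014 = 147.7 ft³/s.
Channel B: Flow area A = b·y = 6.64 × 7.33 = 48.67 ft². Wetted perimeter P = b + 2y = 6.64 + 2×7.33 = 21.3 ft. Hydraulic radius R = A/P = 48.67/21.3 = 2.285 ft. Q_B = (1.486/0.035)·48.67·2.285^(2/3)·√0.0014 = 134.1 ft³/s.
Q_A = 147.7 ft³/s vs Q_B = 134.1 ft³/s, so channel A carries more.

channel A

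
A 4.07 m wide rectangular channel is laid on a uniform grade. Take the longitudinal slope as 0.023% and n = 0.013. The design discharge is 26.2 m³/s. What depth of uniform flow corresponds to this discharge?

y_n = 4.42 m

Manning's equation rearranged: A R^(2/3) = nQ / (1·√S) = 0.013 × 26.2 / (√0.00023) = 22.46.
At y = 3.62 m: A R^(2/3) = 17.57 — short.
At y = 5.25 m: A R^(2/3) = 27.58 — over.
At y = 4.42 m: A R^(2/3) = 22.44 — close enough.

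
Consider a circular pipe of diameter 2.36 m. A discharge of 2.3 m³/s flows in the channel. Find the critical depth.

y_c = 0.683 m

At critical depth, Q² T / (g A³) = 1, i.e. A³/T = Q²/g = 2.3²/9.81 = 0.5392.
At y = 0.86 m: A³/T = 1.318 — too large.
At y = 0.581 m: A³/T = 0.2882 — too small.
At y = 0.683 m: A³/T = 0.5407 — close enough.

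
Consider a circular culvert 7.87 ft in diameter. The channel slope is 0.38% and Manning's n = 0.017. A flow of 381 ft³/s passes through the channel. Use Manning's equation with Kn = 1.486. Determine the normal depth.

Manning's equation rearranged: A R^(2/3) = nQ / (1.486·√S) = 0.017 × 381 / (1.486 × √0.0038) = 70.71.
At y = 7.05 ft: A R^(2/3) = 81.24 — over.
At y = 5.98 ft: A R^(2/3) = 70.7 — ≈ 70.71.

y_n = 5.98 ft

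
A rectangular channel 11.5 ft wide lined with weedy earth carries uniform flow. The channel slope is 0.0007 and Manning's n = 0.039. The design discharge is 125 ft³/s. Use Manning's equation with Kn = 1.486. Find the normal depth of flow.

Manning's equation rearranged: A R^(2/3) = nQ / (1.486·√S) = 0.039 × 125 / (1.486 × √0.0007) = 124.
At y = 3.95 ft: A R^(2/3) = 80.1 — low.
At y = 6.84 ft: A R^(2/3) = 168.1 — high.
At y = 5.44 ft: A R^(2/3) = 124.1 — close enough.

y_n = 5.44 ft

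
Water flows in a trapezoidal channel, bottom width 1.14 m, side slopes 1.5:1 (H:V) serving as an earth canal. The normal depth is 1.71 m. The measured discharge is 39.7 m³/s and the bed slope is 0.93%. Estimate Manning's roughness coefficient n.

n = 0.014

With bottom width b = 1.14 m and side slope z = 1.5: A = (b + zy)y = (1.14 + 1.5×1.71)×1.71 = 6.336 m²; P = b + 2y√(1+z²) = 1.14 + 2×1.71×1.803 = 7.305 m.
Hydraulic radius R = A/P = 6.336/7.305 = 0.8672 m.
Rearranging Manning's equation: n = (1/Q) A R^(2/3) S^(1/2) = (1/39.7) × 6.336 × 0.8672^(2/3) × √0.0093 = 0.014.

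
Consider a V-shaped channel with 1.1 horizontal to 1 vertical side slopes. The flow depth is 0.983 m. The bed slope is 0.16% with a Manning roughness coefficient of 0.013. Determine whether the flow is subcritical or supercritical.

subcritical

For a triangular section with side slope z = 1.1: A = zy² = 1.1×0.983² = 1.063 m²; P = 2y√(1+z²) = 2×0.983×1.487 = 2.923 m.
Hydraulic radius R = A/P = 1.063/2.923 = 0.3637 m.
V = (1/n) R^(2/3) √S = (1/0.013) × 0.3637^(2/3) × √0.0016 = 1.568 m/s. Hydraulic depth D_h = A/T = 1.063/2.163 = 0.4915 m.
Froude number Fr = V/√(g·D_h) = 1.568/√(9.81×0.4915) = 0.714, which is less than 1, so the flow is subcritical.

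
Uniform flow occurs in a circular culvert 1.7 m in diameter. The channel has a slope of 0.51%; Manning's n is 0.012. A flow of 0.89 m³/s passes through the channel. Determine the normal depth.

Manning's equation rearranged: A R^(2/3) = nQ / (1·√S) = 0.012 × 0.89 / (√0.0051) = 0.1495.
At y = 0.45 m: A R^(2/3) = 0.1968 — too large.
At y = 0.347 m: A R^(2/3) = 0.1171 — too small.
At y = 0.392 m: A R^(2/3) = 0.1496 — ≈ 0.1495.

y_n = 0.392 m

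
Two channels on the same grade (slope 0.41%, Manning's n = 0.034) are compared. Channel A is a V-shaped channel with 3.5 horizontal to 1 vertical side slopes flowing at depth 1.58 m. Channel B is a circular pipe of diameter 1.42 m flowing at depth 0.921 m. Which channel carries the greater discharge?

Channel A: For a triangular section with side slope z = 3.5: A = zy² = 3.5×1.58² = 8.737 m²; P = 2y√(1+z²) = 2×1.58×3.64 = 11.5 m. Hydraulic radius R = A/P = 8.737/11.5 = 0.7596 m. Q_A = (1/0.034)·8.737·0.7596^(2/3)·√0.0041 = 13.7 m³/s.
Channel B: For a circular section of diameter D = 1.42 m at depth y = 0.921 m, the central angle is θ = 2 arccos(1 − 2y/D) = 3.745 rad. Then A = (D²/8)(θ − sin θ) = 1.087 m² and P = Dθ/2 = 2.659 m. Hydraulic radius R = A/P = 1.087/2.659 = 0.4088 m. Q_B = (1/0.034)·1.087·0.4088^(2/3)·√0.0041 = 1.128 m³/s.
Q_A = 13.7 m³/s vs Q_B = 1.128 m³/s, so channel A carries more.

channel A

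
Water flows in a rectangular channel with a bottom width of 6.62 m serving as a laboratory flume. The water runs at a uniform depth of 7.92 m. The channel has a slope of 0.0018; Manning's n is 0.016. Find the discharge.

Flow area A = b·y = 6.62 × 7.92 = 52.43 m². Wetted perimeter P = b + 2y = 6.62 + 2×7.92 = 22.46 m.
Hydraulic radius R = A/P = 52.43/22.46 = 2.334 m.
Manning's equation: Q = (1/n) A R^(2/3) S^(1/2) = (1/0.016) × 52.43 × 2.334^(2/3) × 0.0018^(1/2) = 245 m³/s.

Q = 245 m³/s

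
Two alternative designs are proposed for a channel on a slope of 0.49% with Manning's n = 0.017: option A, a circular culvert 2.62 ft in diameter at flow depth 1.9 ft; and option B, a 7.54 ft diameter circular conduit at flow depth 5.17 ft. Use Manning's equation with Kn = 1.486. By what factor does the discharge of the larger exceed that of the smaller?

Channel A: For a circular section of diameter D = 2.62 ft at depth y = 1.9 ft, the central angle is θ = 2 arccos(1 − 2y/D) = 4.076 rad. Then A = (D²/8)(θ − sin θ) = 4.187 ft² and P = Dθ/2 = 5.34 ft. Hydraulic radius R = A/P = 4.187/5.34 = 0.7842 ft. Q_A = (1.486/0.017)·4.187·0.7842^(2/3)·√0.0049 = 21.79 ft³/s.
Channel B: For a circular section of diameter D = 7.54 ft at depth y = 5.17 ft, the central angle is θ = 2 arccos(1 − 2y/D) = 3.903 rad. Then A = (D²/8)(θ − sin θ) = 32.63 ft² and P = Dθ/2 = 14.71 ft. Hydraulic radius R = A/P = 32.63/14.71 = 2.218 ft. Q_B = (1.486/0.017)·32.63·2.218^(2/3)·√0.0049 = 339.6 ft³/s.
The larger discharge is 339.6 ft³/s and the smaller is 21.79 ft³/s; the ratio is 15.6.

15.6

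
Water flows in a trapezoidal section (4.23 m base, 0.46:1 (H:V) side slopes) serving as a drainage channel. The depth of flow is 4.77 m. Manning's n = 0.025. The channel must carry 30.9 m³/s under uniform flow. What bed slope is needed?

S = 0.000239

With bottom width b = 4.23 m and side slope z = 0.46: A = (b + zy)y = (4.23 + 0.46×4.77)×4.77 = 30.64 m²; P = b + 2y√(1+z²) = 4.23 + 2×4.77×1.101 = 14.73 m.
Hydraulic radius R = A/P = 30.64/14.73 = 2.08 m.
From Manning's equation, S = [nQ / (1 A R^(2/3))]² = [0.025 × 30.9 / (1 × 30.64 × 2.08^(2/3))]² = 0.000239.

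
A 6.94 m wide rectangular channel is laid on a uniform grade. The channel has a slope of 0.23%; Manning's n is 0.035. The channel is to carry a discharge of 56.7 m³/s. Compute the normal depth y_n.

y_n = 3.96 m

Manning's equation rearranged: A R^(2/3) = nQ / (1·√S) = 0.035 × 56.7 / (√0.0023) = 41.38.
Trying y = 2.81 m: A R^(2/3) = 26.15 — low.
Trying y = 4.93 m: A R^(2/3) = 54.97 — high.
Trying y = 3.96 m: A R^(2/3) = 41.41 — close enough.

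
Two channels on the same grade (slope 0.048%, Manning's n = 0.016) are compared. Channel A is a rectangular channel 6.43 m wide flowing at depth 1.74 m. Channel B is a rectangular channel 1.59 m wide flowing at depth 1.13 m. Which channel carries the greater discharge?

Channel A: Flow area A = b·y = 6.43 × 1.74 = 11.19 m². Wetted perimeter P = b + 2y = 6.43 + 2×1.74 = 9.91 m. Hydraulic radius R = A/P = 11.19/9.91 = 1.129 m. Q_A = (1/0.016)·11.19·1.129^(2/3)·√0.00048 = 16.61 m³/s.
Channel B: Flow area A = b·y = 1.59 × 1.13 = 1.797 m². Wetted perimeter P = b + 2y = 1.59 + 2×1.13 = 3.85 m. Hydraulic radius R = A/P = 1.797/3.85 = 0.4667 m. Q_B = (1/0.016)·1.797·0.4667^(2/3)·√0.00048 = 1.48 m³/s.
Q_A = 16.61 m³/s vs Q_B = 1.48 m³/s, so channel A carries more.

channel A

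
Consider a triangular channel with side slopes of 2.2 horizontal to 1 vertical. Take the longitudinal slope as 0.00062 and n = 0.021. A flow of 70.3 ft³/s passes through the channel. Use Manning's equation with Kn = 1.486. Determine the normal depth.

y_n = 3.61 ft

Manning's equation rearranged: A R^(2/3) = nQ / (1.486·√S) = 0.021 × 70.3 / (1.486 × √0.00062) = 39.9.
At y = 3.92 ft: A R^(2/3) = 49.73 — over.
At y = 2.83 ft: A R^(2/3) = 20.86 — short.
At y = 3.61 ft: A R^(2/3) = 39.92 — matches.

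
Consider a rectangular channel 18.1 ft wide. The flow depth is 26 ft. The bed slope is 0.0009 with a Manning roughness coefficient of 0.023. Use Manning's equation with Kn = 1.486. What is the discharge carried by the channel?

Q = 3250 ft³/s

Flow area A = b·y = 18.1 × 26 = 470.6 ft². Wetted perimeter P = b + 2y = 18.1 + 2×26 = 70.1 ft.
Hydraulic radius R = A/P = 470.6/70.1 = 6.713 ft.
Manning's equation: Q = (1.486/n) A R^(2/3) S^(1/2) = (1.486/0.023) × 470.6 × 6.713^(2/3) × 0.0009^(1/2) = 3250 ft³/s.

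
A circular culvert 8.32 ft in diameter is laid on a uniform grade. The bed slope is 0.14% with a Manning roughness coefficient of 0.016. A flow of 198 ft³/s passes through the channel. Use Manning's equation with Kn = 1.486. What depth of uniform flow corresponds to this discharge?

y_n = 4.85 ft

Manning's equation rearranged: A R^(2/3) = nQ / (1.486·√S) = 0.016 × 198 / (1.486 × √0.0014) = 56.98.
Trying y = 5.41 ft: A R^(2/3) = 67.04 — over.
Trying y = 4.85 ft: A R^(2/3) = 56.92 — ≈ 56.98.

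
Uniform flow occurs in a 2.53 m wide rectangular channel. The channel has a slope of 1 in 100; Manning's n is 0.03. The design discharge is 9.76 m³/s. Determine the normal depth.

Manning's equation rearranged: A R^(2/3) = nQ / (1·√S) = 0.03 × 9.76 / (√0.01) = 2.928.
At y = 1.73 m: A R^(2/3) = 3.551 — high.
At y = 1.13 m: A R^(2/3) = 2.027 — low.
At y = 1.49 m: A R^(2/3) = 2.927 — ≈ 2.928.

y_n = 1.49 m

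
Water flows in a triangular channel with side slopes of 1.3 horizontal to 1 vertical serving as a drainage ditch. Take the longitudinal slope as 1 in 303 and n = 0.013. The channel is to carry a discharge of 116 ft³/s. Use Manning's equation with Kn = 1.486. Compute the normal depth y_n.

Manning's equation rearranged: A R^(2/3) = nQ / (1.486·√S) = 0.013 × 116 / (1.486 × √0.0033) = 17.66.
Trying y = 2.63 ft: A R^(2/3) = 9.244 — too small.
Trying y = 4.18 ft: A R^(2/3) = 31.8 — too large.
Trying y = 3.35 ft: A R^(2/3) = 17.62 — matches.

y_n = 3.35 ft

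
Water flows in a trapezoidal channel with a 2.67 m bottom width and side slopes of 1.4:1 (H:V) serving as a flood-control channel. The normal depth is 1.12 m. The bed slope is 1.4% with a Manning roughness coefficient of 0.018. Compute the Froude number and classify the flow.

With bottom width b = 2.67 m and side slope z = 1.4: A = (b + zy)y = (2.67 + 1.4×1.12)×1.12 = 4.747 m²; P = b + 2y√(1+z²) = 2.67 + 2×1.12×1.72 = 6.524 m.
Hydraulic radius R = A/P = 4.747/6.524 = 0.7276 m.
V = (1/n) R^(2/3) √S = (1/0.018) × 0.7276^(2/3) × √0.014 = 5.318 m/s. Hydraulic depth D_h = A/T = 4.747/5.806 = 0.8175 m.
Froude number Fr = V/√(g·D_h) = 5.318/√(9.81×0.8175) = 1.88, which is greater than 1, so the flow is supercritical.

supercritical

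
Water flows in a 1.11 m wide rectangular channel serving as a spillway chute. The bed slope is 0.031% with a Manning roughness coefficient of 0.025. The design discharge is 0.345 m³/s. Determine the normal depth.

y_n = 0.9 m

Manning's equation rearranged: A R^(2/3) = nQ / (1·√S) = 0.025 × 0.345 / (√0.00031) = 0.4899.
Try y = 1.12 m: A R^(2/3) = 0.642 — too large.
Try y = 0.636 m: A R^(2/3) = 0.3138 — too small.
Try y = 0.9 m: A R^(2/3) = 0.4898 — ≈ 0.4899.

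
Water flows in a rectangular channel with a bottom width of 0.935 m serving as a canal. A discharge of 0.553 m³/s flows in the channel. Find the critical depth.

y_c = 0.329 m

For a rectangular channel, critical depth y_c = (q²/g)^(1/3) where q = Q/b = 0.553/0.935 = 0.5914 m²/s.
So y_c = (0.5914²/9.81)^(1/3) = 0.329 m.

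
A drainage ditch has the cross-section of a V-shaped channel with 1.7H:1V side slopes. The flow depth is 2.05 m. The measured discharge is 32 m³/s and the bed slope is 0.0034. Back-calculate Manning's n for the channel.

For a triangular section with side slope z = 1.7: A = zy² = 1.7×2.05² = 7.144 m²; P = 2y√(1+z²) = 2×2.05×1.972 = 8.086 m.
Hydraulic radius R = A/P = 7.144/8.086 = 0.8835 m.
Rearranging Manning's equation: n = (1/Q) A R^(2/3) S^(1/2) = (1/32) × 7.144 × 0.8835^(2/3) × √0.0034 = 0.012.

n = 0.012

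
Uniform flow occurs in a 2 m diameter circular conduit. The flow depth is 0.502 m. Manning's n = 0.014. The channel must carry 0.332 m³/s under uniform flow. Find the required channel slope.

S = 0.000289

For a circular section of diameter D = 2 m at depth y = 0.502 m, the central angle is θ = 2 arccos(1 − 2y/D) = 2.099 rad. Then A = (D²/8)(θ − sin θ) = 0.6177 m² and P = Dθ/2 = 2.099 m.
Hydraulic radius R = A/P = 0.6177/2.099 = 0.2943 m.
From Manning's equation, S = [nQ / (1 A R^(2/3))]² = [0.014 × 0.332 / (1 × 0.6177 × 0.2943^(2/3))]² = 0.000289.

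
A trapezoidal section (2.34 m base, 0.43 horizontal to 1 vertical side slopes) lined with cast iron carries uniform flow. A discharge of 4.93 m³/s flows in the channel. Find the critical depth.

At critical depth, Q² T / (g A³) = 1, i.e. A³/T = Q²/g = 4.93²/9.81 = 2.478.
At y = 0.572 m: A³/T = 1.143 — too small.
At y = 0.878 m: A³/T = 4.389 — too large.
At y = 0.733 m: A³/T = 2.482 — matches.

y_c = 0.733 m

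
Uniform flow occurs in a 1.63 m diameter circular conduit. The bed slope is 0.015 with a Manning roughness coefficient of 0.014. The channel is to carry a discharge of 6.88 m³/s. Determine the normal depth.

y_n = 0.991 m

Manning's equation rearranged: A R^(2/3) = nQ / (1·√S) = 0.014 × 6.88 / (√0.015) = 0.7864.
Try y = 0.795 m: A R^(2/3) = 0.5497 — short.
Try y = 1.19 m: A R^(2/3) = 1.013 — over.
Try y = 0.991 m: A R^(2/3) = 0.7862 — close enough.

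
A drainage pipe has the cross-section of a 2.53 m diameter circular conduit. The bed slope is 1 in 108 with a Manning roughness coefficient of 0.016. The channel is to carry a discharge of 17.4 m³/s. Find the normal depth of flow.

Manning's equation rearranged: A R^(2/3) = nQ / (1·√S) = 0.016 × 17.4 / (√0.009259) = 2.893.
Try y = 1.37 m: A R^(2/3) = 2.115 — short.
Try y = 1.68 m: A R^(2/3) = 2.888 — close enough.

y_n = 1.68 m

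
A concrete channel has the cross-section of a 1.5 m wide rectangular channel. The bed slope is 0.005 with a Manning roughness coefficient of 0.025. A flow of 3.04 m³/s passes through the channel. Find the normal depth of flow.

Manning's equation rearranged: A R^(2/3) = nQ / (1·√S) = 0.025 × 3.04 / (√0.005) = 1.075.
Try y = 1.4 m: A R^(2/3) = 1.302 — over.
Try y = 0.834 m: A R^(2/3) = 0.6733 — short.
Try y = 1.2 m: A R^(2/3) = 1.075 — close enough.

y_n = 1.2 m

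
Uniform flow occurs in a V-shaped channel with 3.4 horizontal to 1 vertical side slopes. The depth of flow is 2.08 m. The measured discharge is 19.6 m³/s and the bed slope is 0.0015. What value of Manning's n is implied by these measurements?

For a triangular section with side slope z = 3.4: A = zy² = 3.4×2.08² = 14.71 m²; P = 2y√(1+z²) = 2×2.08×3.544 = 14.74 m.
Hydraulic radius R = A/P = 14.71/14.74 = 0.9977 m.
Rearranging Manning's equation: n = (1/Q) A R^(2/3) S^(1/2) = (1/19.6) × 14.71 × 0.9977^(2/3) × √0.0015 = 0.029.

n = 0.029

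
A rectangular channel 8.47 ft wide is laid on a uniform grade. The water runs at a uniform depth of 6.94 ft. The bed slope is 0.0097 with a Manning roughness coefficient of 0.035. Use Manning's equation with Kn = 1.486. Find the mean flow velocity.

Flow area A = b·y = 8.47 × 6.94 = 58.78 ft². Wetted perimeter P = b + 2y = 8.47 + 2×6.94 = 22.35 ft.
Hydraulic radius R = A/P = 58.78/22.35 = 2.63 ft.
From Manning's equation, V = (1.486/n) R^(2/3) S^(1/2) = (1.486/0.035) × 2.63^(2/3) × 0.0097^(1/2) = 7.97 ft/s.

V = 7.97 ft/s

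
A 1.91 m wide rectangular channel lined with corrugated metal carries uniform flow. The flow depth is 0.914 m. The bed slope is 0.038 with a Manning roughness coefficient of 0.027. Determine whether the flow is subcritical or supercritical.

Flow area A = b·y = 1.91 × 0.914 = 1.746 m². Wetted perimeter P = b + 2y = 1.91 + 2×0.914 = 3.738 m.
Hydraulic radius R = A/P = 1.746/3.738 = 0.467 m.
V = (1/n) R^(2/3) √S = (1/0.027) × 0.467^(2/3) × √0.038 = 4.346 m/s. Hydraulic depth D_h = A/T = 1.746/1.91 = 0.914 m.
Froude number Fr = V/√(g·D_h) = 4.346/√(9.81×0.914) = 1.45, which is greater than 1, so the flow is supercritical.

supercritical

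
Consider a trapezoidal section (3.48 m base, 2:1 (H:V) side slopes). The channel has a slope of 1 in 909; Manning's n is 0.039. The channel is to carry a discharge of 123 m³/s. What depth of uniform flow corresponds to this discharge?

y_n = 5.27 m

Manning's equation rearranged: A R^(2/3) = nQ / (1·√S) = 0.039 × 123 / (√0.0011) = 144.6.
Trying y = 4.09 m: A R^(2/3) = 80.44 — low.
Trying y = 6.43 m: A R^(2/3) = 231 — high.
Trying y = 5.27 m: A R^(2/3) = 144.4 — ≈ 144.6.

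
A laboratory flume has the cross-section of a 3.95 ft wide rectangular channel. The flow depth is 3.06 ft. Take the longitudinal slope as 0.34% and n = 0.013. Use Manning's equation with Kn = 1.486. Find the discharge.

Q = 91 ft³/s

Flow area A = b·y = 3.95 × 3.06 = 12.09 ft². Wetted perimeter P = b + 2y = 3.95 + 2×3.06 = 10.07 ft.
Hydraulic radius R = A/P = 12.09/10.07 = 1.2 ft.
Manning's equation: Q = (1.486/n) A R^(2/3) S^(1/2) = (1.486/0.013) × 12.09 × 1.2^(2/3) × 0.0034^(1/2) = 91 ft³/s.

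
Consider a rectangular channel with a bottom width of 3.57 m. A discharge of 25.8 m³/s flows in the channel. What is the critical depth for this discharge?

y_c = 1.75 m

For a rectangular channel, critical depth y_c = (q²/g)^(1/3) where q = Q/b = 25.8/3.57 = 7.227 m²/s.
So y_c = (7.227²/9.81)^(1/3) = 1.75 m.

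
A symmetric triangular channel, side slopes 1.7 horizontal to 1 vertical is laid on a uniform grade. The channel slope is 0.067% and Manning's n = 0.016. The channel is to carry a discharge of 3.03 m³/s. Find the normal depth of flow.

Manning's equation rearranged: A R^(2/3) = nQ / (1·√S) = 0.016 × 3.03 / (√0.00067) = 1.873.
Trying y = 0.883 m: A R^(2/3) = 0.696 — low.
Trying y = 1.28 m: A R^(2/3) = 1.873 — matches.

y_n = 1.28 m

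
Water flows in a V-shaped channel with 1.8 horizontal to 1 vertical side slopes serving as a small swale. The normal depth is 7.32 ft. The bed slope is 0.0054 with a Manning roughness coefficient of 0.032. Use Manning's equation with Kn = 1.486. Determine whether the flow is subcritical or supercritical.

subcritical

For a triangular section with side slope z = 1.8: A = zy² = 1.8×7.32² = 96.45 ft²; P = 2y√(1+z²) = 2×7.32×2.059 = 30.15 ft.
Hydraulic radius R = A/P = 96.45/30.15 = 3.199 ft.
V = (1.486/n) R^(2/3) √S = (1.486/0.032) × 3.199^(2/3) × √0.0054 = 7.409 ft/s. Hydraulic depth D_h = A/T = 96.45/26.35 = 3.66 ft.
Froude number Fr = V/√(g·D_h) = 7.409/√(32.2×3.66) = 0.683, which is less than 1, so the flow is subcritical.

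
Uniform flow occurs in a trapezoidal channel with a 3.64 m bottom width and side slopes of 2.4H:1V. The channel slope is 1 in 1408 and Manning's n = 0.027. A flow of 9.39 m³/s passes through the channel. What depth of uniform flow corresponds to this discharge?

y_n = 1.43 m

Manning's equation rearranged: A R^(2/3) = nQ / (1·√S) = 0.027 × 9.39 / (√0.0007102) = 9.513.
Try y = 1.82 m: A R^(2/3) = 15.65 — over.
Try y = 1.04 m: A R^(2/3) = 5.056 — short.
Try y = 1.43 m: A R^(2/3) = 9.518 — close enough.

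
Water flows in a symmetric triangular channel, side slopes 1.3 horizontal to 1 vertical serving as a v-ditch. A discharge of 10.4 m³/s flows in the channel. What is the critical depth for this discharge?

At critical depth, Q² T / (g A³) = 1, i.e. A³/T = Q²/g = 10.4²/9.81 = 11.03.
Try y = 1.47 m: A³/T = 5.8 — low.
Try y = 2.04 m: A³/T = 29.85 — high.
Try y = 1.67 m: A³/T = 10.98 — ≈ 11.03.

y_c = 1.67 m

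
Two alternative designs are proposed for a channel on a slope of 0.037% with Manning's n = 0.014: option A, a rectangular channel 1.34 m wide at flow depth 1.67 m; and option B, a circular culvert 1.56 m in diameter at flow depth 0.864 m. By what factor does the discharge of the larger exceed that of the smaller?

Channel A: Flow area A = b·y = 1.34 × 1.67 = 2.238 m². Wetted perimeter P = b + 2y = 1.34 + 2×1.67 = 4.68 m. Hydraulic radius R = A/P = 2.238/4.68 = 0.4782 m. Q_A = (1/0.014)·2.238·0.4782^(2/3)·√0.00037 = 1.88 m³/s.
Channel B: For a circular section of diameter D = 1.56 m at depth y = 0.864 m, the central angle is θ = 2 arccos(1 − 2y/D) = 3.357 rad. Then A = (D²/8)(θ − sin θ) = 1.086 m² and P = Dθ/2 = 2.619 m. Hydraulic radius R = A/P = 1.086/2.619 = 0.4149 m. Q_B = (1/0.014)·1.086·0.4149^(2/3)·√0.00037 = 0.8304 m³/s.
The larger discharge is 1.88 m³/s and the smaller is 0.8304 m³/s; the ratio is 2.26.

2.26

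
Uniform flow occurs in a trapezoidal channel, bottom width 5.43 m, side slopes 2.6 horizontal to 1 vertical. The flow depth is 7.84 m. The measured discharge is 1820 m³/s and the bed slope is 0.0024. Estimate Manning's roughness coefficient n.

n = 0.014

With bottom width b = 5.43 m and side slope z = 2.6: A = (b + zy)y = (5.43 + 2.6×7.84)×7.84 = 202.4 m²; P = b + 2y√(1+z²) = 5.43 + 2×7.84×2.786 = 49.11 m.
Hydraulic radius R = A/P = 202.4/49.11 = 4.121 m.
Rearranging Manning's equation: n = (1/Q) A R^(2/3) S^(1/2) = (1/1820) × 202.4 × 4.121^(2/3) × √0.0024 = 0.014.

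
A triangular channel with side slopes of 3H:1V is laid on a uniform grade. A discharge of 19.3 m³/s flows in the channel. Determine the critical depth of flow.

y_c = 1.53 m

At critical depth, Q² T / (g A³) = 1, i.e. A³/T = Q²/g = 19.3²/9.81 = 37.97.
Try y = 1.18 m: A³/T = 10.29 — short.
Try y = 1.95 m: A³/T = 126.9 — over.
Try y = 1.53 m: A³/T = 37.73 — close enough.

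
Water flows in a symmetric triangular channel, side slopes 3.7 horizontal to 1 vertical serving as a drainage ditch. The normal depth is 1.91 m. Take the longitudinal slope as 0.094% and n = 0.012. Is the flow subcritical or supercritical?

subcritical

For a triangular section with side slope z = 3.7: A = zy² = 3.7×1.91² = 13.5 m²; P = 2y√(1+z²) = 2×1.91×3.833 = 14.64 m.
Hydraulic radius R = A/P = 13.5/14.64 = 0.9219 m.
V = (1/n) R^(2/3) √S = (1/0.012) × 0.9219^(2/3) × √0.00094 = 2.42 m/s. Hydraulic depth D_h = A/T = 13.5/14.13 = 0.955 m.
Froude number Fr = V/√(g·D_h) = 2.42/√(9.81×0.955) = 0.791, which is less than 1, so the flow is subcritical.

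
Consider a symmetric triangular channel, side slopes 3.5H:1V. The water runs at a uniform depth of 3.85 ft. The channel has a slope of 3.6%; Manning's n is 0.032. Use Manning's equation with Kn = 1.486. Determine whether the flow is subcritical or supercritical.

For a triangular section with side slope z = 3.5: A = zy² = 3.5×3.85² = 51.88 ft²; P = 2y√(1+z²) = 2×3.85×3.64 = 28.03 ft.
Hydraulic radius R = A/P = 51.88/28.03 = 1.851 ft.
V = (1.486/n) R^(2/3) √S = (1.486/0.032) × 1.851^(2/3) × √0.036 = 13.28 ft/s. Hydraulic depth D_h = A/T = 51.88/26.95 = 1.925 ft.
Froude number Fr = V/√(g·D_h) = 13.28/√(32.2×1.925) = 1.69, which is greater than 1, so the flow is supercritical.

supercritical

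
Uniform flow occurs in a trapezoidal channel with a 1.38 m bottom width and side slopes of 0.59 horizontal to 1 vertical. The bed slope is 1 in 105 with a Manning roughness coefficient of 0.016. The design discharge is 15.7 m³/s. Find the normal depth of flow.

Manning's equation rearranged: A R^(2/3) = nQ / (1·√S) = 0.016 × 15.7 / (√0.009524) = 2.574.
At y = 1.64 m: A R^(2/3) = 3.156 — high.
At y = 1.02 m: A R^(2/3) = 1.339 — low.
At y = 1.47 m: A R^(2/3) = 2.577 — close enough.

y_n = 1.47 m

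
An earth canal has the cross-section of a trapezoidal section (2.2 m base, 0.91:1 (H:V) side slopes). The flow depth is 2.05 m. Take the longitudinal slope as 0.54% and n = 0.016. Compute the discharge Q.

With bottom width b = 2.2 m and side slope z = 0.91: A = (b + zy)y = (2.2 + 0.91×2.05)×2.05 = 8.334 m²; P = b + 2y√(1+z²) = 2.2 + 2×2.05×1.352 = 7.743 m.
Hydraulic radius R = A/P = 8.334/7.743 = 1.076 m.
Manning's equation: Q = (1/n) A R^(2/3) S^(1/2) = (1/0.016) × 8.334 × 1.076^(2/3) × 0.0054^(1/2) = 40.2 m³/s.

Q = 40.2 m³/s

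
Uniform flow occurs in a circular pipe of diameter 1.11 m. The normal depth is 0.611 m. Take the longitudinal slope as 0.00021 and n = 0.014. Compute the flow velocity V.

For a circular section of diameter D = 1.11 m at depth y = 0.611 m, the central angle is θ = 2 arccos(1 − 2y/D) = 3.344 rad. Then A = (D²/8)(θ − sin θ) = 0.5459 m² and P = Dθ/2 = 1.856 m.
Hydraulic radius R = A/P = 0.5459/1.856 = 0.2942 m.
From Manning's equation, V = (1/n) R^(2/3) S^(1/2) = (1/0.014) × 0.2942^(2/3) × 0.00021^(1/2) = 0.458 m/s.

V = 0.458 m/s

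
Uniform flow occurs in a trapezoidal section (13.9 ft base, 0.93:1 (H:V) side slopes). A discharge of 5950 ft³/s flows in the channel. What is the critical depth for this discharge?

At critical depth, Q² T / (g A³) = 1, i.e. A³/T = Q²/g = 5950²/32.2 = 1099000.
At y = 15.5 ft: A³/T = 1978000 — too large.
At y = 10.9 ft: A³/T = 526300 — too small.
At y = 13.3 ft: A³/T = 1104000 — ≈ 1099000.

y_c = 13.3 ft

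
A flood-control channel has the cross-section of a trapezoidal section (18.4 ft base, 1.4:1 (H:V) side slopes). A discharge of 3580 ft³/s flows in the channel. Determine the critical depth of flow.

y_c = 8.46 ft

At critical depth, Q² T / (g A³) = 1, i.e. A³/T = Q²/g = 3580²/32.2 = 398000.
Trying y = 10.7 ft: A³/T = 942200 — high.
Trying y = 6.67 ft: A³/T = 170800 — low.
Trying y = 8.46 ft: A³/T = 398000 — close enough.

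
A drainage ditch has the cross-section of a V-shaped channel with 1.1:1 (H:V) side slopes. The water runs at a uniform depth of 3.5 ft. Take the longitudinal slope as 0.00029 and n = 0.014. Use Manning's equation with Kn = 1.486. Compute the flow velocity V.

For a triangular section with side slope z = 1.1: A = zy² = 1.1×3.5² = 13.48 ft²; P = 2y√(1+z²) = 2×3.5×1.487 = 10.41 ft.
Hydraulic radius R = A/P = 13.48/10.41 = 1.295 ft.
From Manning's equation, V = (1.486/n) R^(2/3) S^(1/2) = (1.486/0.014) × 1.295^(2/3) × 0.00029^(1/2) = 2.15 ft/s.

V = 2.15 ft/s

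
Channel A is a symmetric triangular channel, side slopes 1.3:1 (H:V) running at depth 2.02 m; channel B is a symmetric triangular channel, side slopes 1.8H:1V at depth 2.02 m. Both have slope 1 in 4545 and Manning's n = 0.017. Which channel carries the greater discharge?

channel B

Channel A: For a triangular section with side slope z = 1.3: A = zy² = 1.3×2.02² = 5.305 m²; P = 2y√(1+z²) = 2×2.02×1.64 = 6.626 m. Hydraulic radius R = A/P = 5.305/6.626 = 0.8006 m. Q_A = (1/0.017)·5.305·0.8006^(2/3)·√0.00022 = 3.99 m³/s.
Channel B: For a triangular section with side slope z = 1.8: A = zy² = 1.8×2.02² = 7.345 m²; P = 2y√(1+z²) = 2×2.02×2.059 = 8.319 m. Hydraulic radius R = A/P = 7.345/8.319 = 0.8829 m. Q_B = (1/0.017)·7.345·0.8829^(2/3)·√0.00022 = 5.898 m³/s.
Q_A = 3.99 m³/s vs Q_B = 5.898 m³/s, so channel B carries more.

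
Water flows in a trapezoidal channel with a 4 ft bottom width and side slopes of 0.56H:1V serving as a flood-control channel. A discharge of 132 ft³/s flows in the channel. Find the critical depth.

y_c = 2.82 ft

At critical depth, Q² T / (g A³) = 1, i.e. A³/T = Q²/g = 132²/32.2 = 541.1.
At y = 2 ft: A³/T = 172.1 — short.
At y = 3.39 ft: A³/T = 1025 — over.
At y = 2.82 ft: A³/T = 544.1 — ≈ 541.1.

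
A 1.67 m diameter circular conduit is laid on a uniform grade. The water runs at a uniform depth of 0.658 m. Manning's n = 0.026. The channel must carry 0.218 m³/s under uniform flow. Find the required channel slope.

For a circular section of diameter D = 1.67 m at depth y = 0.658 m, the central angle is θ = 2 arccos(1 − 2y/D) = 2.714 rad. Then A = (D²/8)(θ − sin θ) = 0.8018 m² and P = Dθ/2 = 2.267 m.
Hydraulic radius R = A/P = 0.8018/2.267 = 0.3538 m.
From Manning's equation, S = [nQ / (1 A R^(2/3))]² = [0.026 × 0.218 / (1 × 0.8018 × 0.3538^(2/3))]² = 0.0002.

S = 0.0002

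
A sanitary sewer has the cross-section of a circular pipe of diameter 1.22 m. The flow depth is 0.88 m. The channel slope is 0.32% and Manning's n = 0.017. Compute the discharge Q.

Q = 1.53 m³/s

For a circular section of diameter D = 1.22 m at depth y = 0.88 m, the central angle is θ = 2 arccos(1 − 2y/D) = 4.059 rad. Then A = (D²/8)(θ − sin θ) = 0.9028 m² and P = Dθ/2 = 2.476 m.
Hydraulic radius R = A/P = 0.9028/2.476 = 0.3647 m.
Manning's equation: Q = (1/n) A R^(2/3) S^(1/2) = (1/0.017) × 0.9028 × 0.3647^(2/3) × 0.0032^(1/2) = 1.53 m³/s.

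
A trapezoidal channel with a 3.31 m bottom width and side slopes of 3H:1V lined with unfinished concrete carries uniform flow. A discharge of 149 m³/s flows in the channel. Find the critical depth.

y_c = 2.97 m

At critical depth, Q² T / (g A³) = 1, i.e. A³/T = Q²/g = 149²/9.81 = 2263.
Try y = 2.05 m: A³/T = 467.2 — short.
Try y = 3.54 m: A³/T = 4884 — over.
Try y = 2.97 m: A³/T = 2262 — ≈ 2263.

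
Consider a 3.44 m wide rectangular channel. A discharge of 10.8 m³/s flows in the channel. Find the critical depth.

y_c = 1 m

For a rectangular channel, critical depth y_c = (q²/g)^(1/3) where q = Q/b = 10.8/3.44 = 3.14 m²/s.
So y_c = (3.14²/9.81)^(1/3) = 1 m.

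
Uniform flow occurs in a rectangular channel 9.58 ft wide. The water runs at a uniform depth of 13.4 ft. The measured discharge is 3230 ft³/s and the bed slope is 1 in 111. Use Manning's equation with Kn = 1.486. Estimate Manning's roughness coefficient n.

n = 0.013

Flow area A = b·y = 9.58 × 13.4 = 128.4 ft². Wetted perimeter P = b + 2y = 9.58 + 2×13.4 = 36.38 ft.
Hydraulic radius R = A/P = 128.4/36.38 = 3.529 ft.
Rearranging Manning's equation: n = (1.486/Q) A R^(2/3) S^(1/2) = (1.486/3230) × 128.4 × 3.529^(2/3) × √0.009009 = 0.013.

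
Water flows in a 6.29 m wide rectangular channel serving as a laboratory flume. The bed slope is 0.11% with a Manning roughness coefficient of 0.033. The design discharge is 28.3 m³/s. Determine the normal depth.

Manning's equation rearranged: A R^(2/3) = nQ / (1·√S) = 0.033 × 28.3 / (√0.0011) = 28.16.
Try y = 2.71 m: A R^(2/3) = 21.89 — short.
Try y = 3.8 m: A R^(2/3) = 34.32 — over.
Try y = 3.27 m: A R^(2/3) = 28.17 — close enough.

y_n = 3.27 m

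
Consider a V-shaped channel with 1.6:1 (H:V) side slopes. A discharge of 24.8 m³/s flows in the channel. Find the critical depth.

At critical depth, Q² T / (g A³) = 1, i.e. A³/T = Q²/g = 24.8²/9.81 = 62.7.
Try y = 2.75 m: A³/T = 201.3 — high.
Try y = 2.18 m: A³/T = 63.02 — ≈ 62.7.

y_c = 2.18 m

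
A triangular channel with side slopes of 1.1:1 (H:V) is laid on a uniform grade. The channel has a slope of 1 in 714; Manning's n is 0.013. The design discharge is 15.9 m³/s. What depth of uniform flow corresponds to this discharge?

Manning's equation rearranged: A R^(2/3) = nQ / (1·√S) = 0.013 × 15.9 / (√0.001401) = 5.523.
Try y = 2.02 m: A R^(2/3) = 3.696 — too small.
Try y = 2.65 m: A R^(2/3) = 7.624 — too large.
Try y = 2.35 m: A R^(2/3) = 5.534 — matches.

y_n = 2.35 m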